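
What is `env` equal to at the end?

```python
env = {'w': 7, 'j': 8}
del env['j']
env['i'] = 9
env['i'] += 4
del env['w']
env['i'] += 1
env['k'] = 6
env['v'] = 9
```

{'i': 14, 'k': 6, 'v': 9}

del 'j' → {'w': 7}
env['i'] = 9 → {'w': 7, 'i': 9}
env['i'] = 9+4 = 13 → {'w': 7, 'i': 13}
del 'w' → {'i': 13}
env['i'] = 13+1 = 14 → {'i': 14}
env['k'] = 6 → {'i': 14, 'k': 6}
env['v'] = 9 → {'i': 14, 'k': 6, 'v': 9}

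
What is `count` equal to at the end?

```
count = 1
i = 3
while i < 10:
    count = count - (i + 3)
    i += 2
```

i=3: count = 1-6 = -5
i=5: count = (-5)-8 = -13
i=7: count = (-13)-10 = -23
i=9: count = (-23)-12 = -35

-35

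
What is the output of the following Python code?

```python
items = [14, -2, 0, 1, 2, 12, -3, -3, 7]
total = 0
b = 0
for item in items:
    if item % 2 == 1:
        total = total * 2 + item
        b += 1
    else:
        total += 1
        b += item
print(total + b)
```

91

item=14: not odd, total = 0+1 = 1; b=14
item=-2: not odd, total = 1+1 = 2; b=12
item=0: not odd, total = 2+1 = 3; b=12
item=1: odd, total = 3*2+1 = 7; b=13
item=2: not odd, total = 7+1 = 8; b=15
item=12: not odd, total = 8+1 = 9; b=27
item=-3: odd, total = 9*2+(-3) = 15; b=28
item=-3: odd, total = 15*2+(-3) = 27; b=29
item=7: odd, total = 27*2+7 = 61; b=30
total+b = 61+30 = 91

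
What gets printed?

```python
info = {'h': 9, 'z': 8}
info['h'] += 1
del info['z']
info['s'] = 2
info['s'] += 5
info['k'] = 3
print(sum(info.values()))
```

info['h'] = 9+1 = 10 → {'h': 10, 'z': 8}
del 'z' → {'h': 10}
info['s'] = 2 → {'h': 10, 's': 2}
info['s'] = 2+5 = 7 → {'h': 10, 's': 7}
info['k'] = 3 → {'h': 10, 's': 7, 'k': 3}
sum of values = 20

20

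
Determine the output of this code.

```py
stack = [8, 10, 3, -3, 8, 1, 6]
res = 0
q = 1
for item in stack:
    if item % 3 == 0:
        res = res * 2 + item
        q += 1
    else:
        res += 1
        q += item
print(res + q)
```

63

item=8: not %3==0, res = 0+1 = 1; q=9
item=10: not %3==0, res = 1+1 = 2; q=19
item=3: %3==0, res = 2*2+3 = 7; q=20
item=-3: %3==0, res = 7*2+(-3) = 11; q=21
item=8: not %3==0, res = 11+1 = 12; q=29
item=1: not %3==0, res = 12+1 = 13; q=30
item=6: %3==0, res = 13*2+6 = 32; q=31
res+q = 32+31 = 63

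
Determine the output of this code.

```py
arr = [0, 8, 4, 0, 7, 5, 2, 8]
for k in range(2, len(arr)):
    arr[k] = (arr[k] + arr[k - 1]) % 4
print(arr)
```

k=2: arr[2] = (4+8)%4 = 0 → [0, 8, 0, 0, 7, 5, 2, 8]
k=3: arr[3] = (0+0)%4 = 0 → [0, 8, 0, 0, 7, 5, 2, 8]
k=4: arr[4] = (7+0)%4 = 3 → [0, 8, 0, 0, 3, 5, 2, 8]
k=5: arr[5] = (5+3)%4 = 0 → [0, 8, 0, 0, 3, 0, 2, 8]
k=6: arr[6] = (2+0)%4 = 2 → [0, 8, 0, 0, 3, 0, 2, 8]
k=7: arr[7] = (8+2)%4 = 2 → [0, 8, 0, 0, 3, 0, 2, 2]

[0, 8, 0, 0, 3, 0, 2, 2]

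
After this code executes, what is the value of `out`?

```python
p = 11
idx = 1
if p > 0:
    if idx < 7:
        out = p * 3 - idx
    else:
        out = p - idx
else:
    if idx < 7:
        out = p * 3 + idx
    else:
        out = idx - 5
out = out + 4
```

36

p=11, idx=1
p > 0 is True; idx < 7 is True
→ out = p * 3 - idx = 32
out = 32+4 = 36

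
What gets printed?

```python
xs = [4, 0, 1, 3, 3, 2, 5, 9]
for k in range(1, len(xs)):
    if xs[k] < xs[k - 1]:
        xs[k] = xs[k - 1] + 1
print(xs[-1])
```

k=1: 0<4, xs[1] = 4+1 = 5 → [4, 5, 1, 3, 3, 2, 5, 9]
k=2: 1<5, xs[2] = 5+1 = 6 → [4, 5, 6, 3, 3, 2, 5, 9]
k=3: 3<6, xs[3] = 6+1 = 7 → [4, 5, 6, 7, 3, 2, 5, 9]
k=4: 3<7, xs[4] = 7+1 = 8 → [4, 5, 6, 7, 8, 2, 5, 9]
k=5: 2<8, xs[5] = 8+1 = 9 → [4, 5, 6, 7, 8, 9, 5, 9]
k=6: 5<9, xs[6] = 9+1 = 10 → [4, 5, 6, 7, 8, 9, 10, 9]
k=7: 9<10, xs[7] = 10+1 = 11 → [4, 5, 6, 7, 8, 9, 10, 11]

11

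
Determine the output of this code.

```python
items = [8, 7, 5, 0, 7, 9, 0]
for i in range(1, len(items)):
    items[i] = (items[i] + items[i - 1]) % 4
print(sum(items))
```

14

i=1: items[1] = (7+8)%4 = 3 → [8, 3, 5, 0, 7, 9, 0]
i=2: items[2] = (5+3)%4 = 0 → [8, 3, 0, 0, 7, 9, 0]
i=3: items[3] = (0+0)%4 = 0 → [8, 3, 0, 0, 7, 9, 0]
i=4: items[4] = (7+0)%4 = 3 → [8, 3, 0, 0, 3, 9, 0]
i=5: items[5] = (9+3)%4 = 0 → [8, 3, 0, 0, 3, 0, 0]
i=6: items[6] = (0+0)%4 = 0 → [8, 3, 0, 0, 3, 0, 0]
sum = 14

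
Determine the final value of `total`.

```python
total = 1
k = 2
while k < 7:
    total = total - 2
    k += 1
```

-9

k=2: total = 1-2 = -1
k=3: total = (-1)-2 = -3
k=4: total = (-3)-2 = -5
k=5: total = (-5)-2 = -7
k=6: total = (-7)-2 = -9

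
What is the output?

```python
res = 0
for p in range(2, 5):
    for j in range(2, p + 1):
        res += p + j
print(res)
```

36

p=2,j=2: res = 0+4 = 4
p=3,j=2: res = 4+5 = 9
p=3,j=3: res = 9+6 = 15
p=4,j=2: res = 15+6 = 21
p=4,j=3: res = 21+7 = 28
p=4,j=4: res = 28+8 = 36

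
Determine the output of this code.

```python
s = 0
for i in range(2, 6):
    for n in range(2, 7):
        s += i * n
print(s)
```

i=2,n=2: s = 0+4 = 4
i=2,n=3: s = 4+6 = 10
i=2,n=4: s = 10+8 = 18
i=2,n=5: s = 18+10 = 28
i=2,n=6: s = 28+12 = 40
i=3,n=2: s = 40+6 = 46
i=3,n=3: s = 46+9 = 55
i=3,n=4: s = 55+12 = 67
i=3,n=5: s = 67+15 = 82
i=3,n=6: s = 82+18 = 100
i=4,n=2: s = 100+8 = 108
i=4,n=3: s = 108+12 = 120
i=4,n=4: s = 120+16 = 136
i=4,n=5: s = 136+20 = 156
i=4,n=6: s = 156+24 = 180
i=5,n=2: s = 180+10 = 190
i=5,n=3: s = 190+15 = 205
i=5,n=4: s = 205+20 = 225
i=5,n=5: s = 225+25 = 250
i=5,n=6: s = 250+30 = 280

280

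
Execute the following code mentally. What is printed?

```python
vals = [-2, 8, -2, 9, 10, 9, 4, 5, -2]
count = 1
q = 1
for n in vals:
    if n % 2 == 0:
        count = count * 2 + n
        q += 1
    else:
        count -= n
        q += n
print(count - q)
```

10

n=-2: even, count = 1*2+(-2) = 0; q=2
n=8: even, count = 0*2+8 = 8; q=3
n=-2: even, count = 8*2+(-2) = 14; q=4
n=9: not even, count = 14-9 = 5; q=13
n=10: even, count = 5*2+10 = 20; q=14
n=9: not even, count = 20-9 = 11; q=23
n=4: even, count = 11*2+4 = 26; q=24
n=5: not even, count = 26-5 = 21; q=29
n=-2: even, count = 21*2+(-2) = 40; q=30
count-q = 40-30 = 10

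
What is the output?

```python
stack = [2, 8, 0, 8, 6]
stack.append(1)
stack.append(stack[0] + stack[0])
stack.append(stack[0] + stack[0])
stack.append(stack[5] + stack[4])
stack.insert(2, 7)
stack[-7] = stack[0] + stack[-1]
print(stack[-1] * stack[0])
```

14

append 1 → [2, 8, 0, 8, 6, 1]
append stack[0]+stack[0] = 2+2 = 4 → [2, 8, 0, 8, 6, 1, 4]
append stack[0]+stack[0] = 2+2 = 4 → [2, 8, 0, 8, 6, 1, 4, 4]
append stack[5]+stack[4] = 1+6 = 7 → [2, 8, 0, 8, 6, 1, 4, 4, 7]
insert 7 at 2 → [2, 8, 7, 0, 8, 6, 1, 4, 4, 7]
stack[-7] = stack[0]+stack[-1] = 2+7 = 9 → [2, 8, 7, 9, 8, 6, 1, 4, 4, 7]
stack[-1]*stack[0] = 7*2 = 14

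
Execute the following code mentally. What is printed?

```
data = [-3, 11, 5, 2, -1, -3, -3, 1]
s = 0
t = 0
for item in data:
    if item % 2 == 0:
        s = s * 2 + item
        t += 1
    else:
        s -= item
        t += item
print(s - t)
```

-26

item=-3: not even, s = 0-(-3) = 3; t=-3
item=11: not even, s = 3-11 = -8; t=8
item=5: not even, s = (-8)-5 = -13; t=13
item=2: even, s = (-13)*2+2 = -24; t=14
item=-1: not even, s = (-24)-(-1) = -23; t=13
item=-3: not even, s = (-23)-(-3) = -20; t=10
item=-3: not even, s = (-20)-(-3) = -17; t=7
item=1: not even, s = (-17)-1 = -18; t=8
s-t = (-18)-8 = -26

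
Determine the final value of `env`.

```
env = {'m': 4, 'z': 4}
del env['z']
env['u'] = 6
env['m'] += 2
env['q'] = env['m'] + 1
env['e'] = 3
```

del 'z' → {'m': 4}
env['u'] = 6 → {'m': 4, 'u': 6}
env['m'] = 4+2 = 6 → {'m': 6, 'u': 6}
env['q'] = env['m']+1 = 7 → {'m': 6, 'u': 6, 'q': 7}
env['e'] = 3 → {'m': 6, 'u': 6, 'q': 7, 'e': 3}

{'m': 6, 'u': 6, 'q': 7, 'e': 3}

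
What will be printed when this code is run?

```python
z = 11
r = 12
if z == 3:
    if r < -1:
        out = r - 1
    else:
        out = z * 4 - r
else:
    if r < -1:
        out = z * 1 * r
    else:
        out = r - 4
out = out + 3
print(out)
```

z=11, r=12
z == 3 is False; r < -1 is False
→ out = r - 4 = 8
out = 8+3 = 11

11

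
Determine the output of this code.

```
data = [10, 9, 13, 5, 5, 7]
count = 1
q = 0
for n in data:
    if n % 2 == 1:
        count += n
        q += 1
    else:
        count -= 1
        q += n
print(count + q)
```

54

n=10: not odd, count = 1-1 = 0; q=10
n=9: odd, count = 0+9 = 9; q=11
n=13: odd, count = 9+13 = 22; q=12
n=5: odd, count = 22+5 = 27; q=13
n=5: odd, count = 27+5 = 32; q=14
n=7: odd, count = 32+7 = 39; q=15
count+q = 39+15 = 54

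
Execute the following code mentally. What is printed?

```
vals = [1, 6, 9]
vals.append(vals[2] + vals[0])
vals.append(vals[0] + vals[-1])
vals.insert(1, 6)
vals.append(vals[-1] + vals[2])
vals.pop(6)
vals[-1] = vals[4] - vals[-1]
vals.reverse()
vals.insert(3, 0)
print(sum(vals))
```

append vals[2]+vals[0] = 9+1 = 10 → [1, 6, 9, 10]
append vals[0]+vals[-1] = 1+10 = 11 → [1, 6, 9, 10, 11]
insert 6 at 1 → [1, 6, 6, 9, 10, 11]
append vals[-1]+vals[2] = 11+6 = 17 → [1, 6, 6, 9, 10, 11, 17]
pop(6) removes 17 → [1, 6, 6, 9, 10, 11]
vals[-1] = vals[4]-vals[-1] = 10-11 = -1 → [1, 6, 6, 9, 10, -1]
reverse → [-1, 10, 9, 6, 6, 1]
insert 0 at 3 → [-1, 10, 9, 0, 6, 6, 1]
sum = 31

31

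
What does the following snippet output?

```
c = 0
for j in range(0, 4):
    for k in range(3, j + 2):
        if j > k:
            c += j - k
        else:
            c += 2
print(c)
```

6

j=2,k=3: not 2>3, c = 0+2 = 2
j=3,k=3: not 3>3, c = 2+2 = 4
j=3,k=4: not 3>4, c = 4+2 = 6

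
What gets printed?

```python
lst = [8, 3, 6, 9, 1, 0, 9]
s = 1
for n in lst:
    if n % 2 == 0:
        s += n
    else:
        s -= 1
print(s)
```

n=8: even, s = 1+8 = 9
n=3: not even, s = 9-1 = 8
n=6: even, s = 8+6 = 14
n=9: not even, s = 14-1 = 13
n=1: not even, s = 13-1 = 12
n=0: even, s = 12+0 = 12
n=9: not even, s = 12-1 = 11

11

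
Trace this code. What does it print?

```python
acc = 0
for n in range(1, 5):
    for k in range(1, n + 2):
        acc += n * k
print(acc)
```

105

n=1,k=1: acc = 0+1 = 1
n=1,k=2: acc = 1+2 = 3
n=2,k=1: acc = 3+2 = 5
n=2,k=2: acc = 5+4 = 9
n=2,k=3: acc = 9+6 = 15
n=3,k=1: acc = 15+3 = 18
n=3,k=2: acc = 18+6 = 24
n=3,k=3: acc = 24+9 = 33
n=3,k=4: acc = 33+12 = 45
n=4,k=1: acc = 45+4 = 49
n=4,k=2: acc = 49+8 = 57
n=4,k=3: acc = 57+12 = 69
n=4,k=4: acc = 69+16 = 85
n=4,k=5: acc = 85+20 = 105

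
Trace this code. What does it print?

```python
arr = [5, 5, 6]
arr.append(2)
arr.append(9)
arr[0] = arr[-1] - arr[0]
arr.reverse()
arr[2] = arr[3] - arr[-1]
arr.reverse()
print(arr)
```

[4, 5, 1, 2, 9]

append 2 → [5, 5, 6, 2]
append 9 → [5, 5, 6, 2, 9]
arr[0] = arr[-1]-arr[0] = 9-5 = 4 → [4, 5, 6, 2, 9]
reverse → [9, 2, 6, 5, 4]
arr[2] = arr[3]-arr[-1] = 5-4 = 1 → [9, 2, 1, 5, 4]
reverse → [4, 5, 1, 2, 9]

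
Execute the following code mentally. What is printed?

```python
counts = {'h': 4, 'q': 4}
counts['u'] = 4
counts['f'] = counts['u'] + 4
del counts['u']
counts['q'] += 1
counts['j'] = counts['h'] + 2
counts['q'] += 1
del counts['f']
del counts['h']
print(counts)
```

counts['u'] = 4 → {'h': 4, 'q': 4, 'u': 4}
counts['f'] = counts['u']+4 = 8 → {'h': 4, 'q': 4, 'u': 4, 'f': 8}
del 'u' → {'h': 4, 'q': 4, 'f': 8}
counts['q'] = 4+1 = 5 → {'h': 4, 'q': 5, 'f': 8}
counts['j'] = counts['h']+2 = 6 → {'h': 4, 'q': 5, 'f': 8, 'j': 6}
counts['q'] = 5+1 = 6 → {'h': 4, 'q': 6, 'f': 8, 'j': 6}
del 'f' → {'h': 4, 'q': 6, 'j': 6}
del 'h' → {'q': 6, 'j': 6}

{'q': 6, 'j': 6}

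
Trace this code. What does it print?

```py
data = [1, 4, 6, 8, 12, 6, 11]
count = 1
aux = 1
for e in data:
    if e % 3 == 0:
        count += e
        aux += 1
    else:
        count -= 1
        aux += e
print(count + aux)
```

e=1: not %3==0, count = 1-1 = 0; aux=2
e=4: not %3==0, count = 0-1 = -1; aux=6
e=6: %3==0, count = (-1)+6 = 5; aux=7
e=8: not %3==0, count = 5-1 = 4; aux=15
e=12: %3==0, count = 4+12 = 16; aux=16
e=6: %3==0, count = 16+6 = 22; aux=17
e=11: not %3==0, count = 22-1 = 21; aux=28
count+aux = 21+28 = 49

49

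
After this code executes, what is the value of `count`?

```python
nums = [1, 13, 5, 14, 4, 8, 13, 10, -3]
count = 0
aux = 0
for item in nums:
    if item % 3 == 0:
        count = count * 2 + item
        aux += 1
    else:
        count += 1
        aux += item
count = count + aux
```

82

item=1: not %3==0, count = 0+1 = 1; aux=1
item=13: not %3==0, count = 1+1 = 2; aux=14
item=5: not %3==0, count = 2+1 = 3; aux=19
item=14: not %3==0, count = 3+1 = 4; aux=33
item=4: not %3==0, count = 4+1 = 5; aux=37
item=8: not %3==0, count = 5+1 = 6; aux=45
item=13: not %3==0, count = 6+1 = 7; aux=58
item=10: not %3==0, count = 7+1 = 8; aux=68
item=-3: %3==0, count = 8*2+(-3) = 13; aux=69
count+aux = 13+69 = 82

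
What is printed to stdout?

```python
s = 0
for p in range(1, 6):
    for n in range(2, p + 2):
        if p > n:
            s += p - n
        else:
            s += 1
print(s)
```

19

p=1,n=2: not 1>2, s = 0+1 = 1
p=2,n=2: not 2>2, s = 1+1 = 2
p=2,n=3: not 2>3, s = 2+1 = 3
p=3,n=2: 3>2, s = 3+1 = 4
p=3,n=3: not 3>3, s = 4+1 = 5
p=3,n=4: not 3>4, s = 5+1 = 6
p=4,n=2: 4>2, s = 6+2 = 8
p=4,n=3: 4>3, s = 8+1 = 9
p=4,n=4: not 4>4, s = 9+1 = 10
p=4,n=5: not 4>5, s = 10+1 = 11
p=5,n=2: 5>2, s = 11+3 = 14
p=5,n=3: 5>3, s = 14+2 = 16
p=5,n=4: 5>4, s = 16+1 = 17
p=5,n=5: not 5>5, s = 17+1 = 18
p=5,n=6: not 5>6, s = 18+1 = 19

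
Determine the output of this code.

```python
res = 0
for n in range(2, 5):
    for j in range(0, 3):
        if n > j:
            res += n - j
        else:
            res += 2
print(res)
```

20

n=2,j=0: 2>0, res = 0+2 = 2
n=2,j=1: 2>1, res = 2+1 = 3
n=2,j=2: not 2>2, res = 3+2 = 5
n=3,j=0: 3>0, res = 5+3 = 8
n=3,j=1: 3>1, res = 8+2 = 10
n=3,j=2: 3>2, res = 10+1 = 11
n=4,j=0: 4>0, res = 11+4 = 15
n=4,j=1: 4>1, res = 15+3 = 18
n=4,j=2: 4>2, res = 18+2 = 20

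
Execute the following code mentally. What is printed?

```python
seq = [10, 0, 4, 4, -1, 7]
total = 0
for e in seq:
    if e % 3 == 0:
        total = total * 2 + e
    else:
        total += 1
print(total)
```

e=10: not %3==0, total = 0+1 = 1
e=0: %3==0, total = 1*2+0 = 2
e=4: not %3==0, total = 2+1 = 3
e=4: not %3==0, total = 3+1 = 4
e=-1: not %3==0, total = 4+1 = 5
e=7: not %3==0, total = 5+1 = 6

6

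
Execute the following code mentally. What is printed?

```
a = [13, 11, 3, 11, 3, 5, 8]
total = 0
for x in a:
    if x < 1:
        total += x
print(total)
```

x=13: not <1
x=11: not <1
x=3: not <1
x=11: not <1
x=3: not <1
x=5: not <1
x=8: not <1

0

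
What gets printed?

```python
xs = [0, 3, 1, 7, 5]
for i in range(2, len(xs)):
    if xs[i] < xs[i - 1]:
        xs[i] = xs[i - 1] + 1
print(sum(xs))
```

i=2: 1<3, xs[2] = 3+1 = 4 → [0, 3, 4, 7, 5]
i=3: 7>=4, unchanged → [0, 3, 4, 7, 5]
i=4: 5<7, xs[4] = 7+1 = 8 → [0, 3, 4, 7, 8]
sum = 22

22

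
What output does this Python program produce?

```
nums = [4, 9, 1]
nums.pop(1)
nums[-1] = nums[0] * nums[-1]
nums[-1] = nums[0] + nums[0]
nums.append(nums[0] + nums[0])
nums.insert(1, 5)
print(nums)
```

[4, 5, 8, 8]

pop(1) removes 9 → [4, 1]
nums[-1] = nums[0]*nums[-1] = 4*1 = 4 → [4, 4]
nums[-1] = nums[0]+nums[0] = 4+4 = 8 → [4, 8]
append nums[0]+nums[0] = 4+4 = 8 → [4, 8, 8]
insert 5 at 1 → [4, 5, 8, 8]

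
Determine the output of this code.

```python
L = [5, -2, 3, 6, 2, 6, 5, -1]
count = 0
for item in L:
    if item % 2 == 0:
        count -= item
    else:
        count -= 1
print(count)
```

-16

item=5: not even, count = 0-1 = -1
item=-2: even, count = (-1)-(-2) = 1
item=3: not even, count = 1-1 = 0
item=6: even, count = 0-6 = -6
item=2: even, count = (-6)-2 = -8
item=6: even, count = (-8)-6 = -14
item=5: not even, count = (-14)-1 = -15
item=-1: not even, count = (-15)-1 = -16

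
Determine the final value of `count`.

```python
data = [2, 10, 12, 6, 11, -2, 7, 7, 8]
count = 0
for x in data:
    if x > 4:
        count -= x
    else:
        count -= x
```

-61

x=2: not >4, count = 0-2 = -2
x=10: >4, count = (-2)-10 = -12
x=12: >4, count = (-12)-12 = -24
x=6: >4, count = (-24)-6 = -30
x=11: >4, count = (-30)-11 = -41
x=-2: not >4, count = (-41)-(-2) = -39
x=7: >4, count = (-39)-7 = -46
x=7: >4, count = (-46)-7 = -53
x=8: >4, count = (-53)-8 = -61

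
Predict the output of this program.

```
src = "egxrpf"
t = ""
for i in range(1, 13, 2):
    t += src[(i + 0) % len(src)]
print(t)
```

grfgrf

i=1: add src[1]='g' → 'g'
i=3: add src[3]='r' → 'gr'
i=5: add src[5]='f' → 'grf'
i=7: add src[1]='g' → 'grfg'
i=9: add src[3]='r' → 'grfgr'
i=11: add src[5]='f' → 'grfgrf'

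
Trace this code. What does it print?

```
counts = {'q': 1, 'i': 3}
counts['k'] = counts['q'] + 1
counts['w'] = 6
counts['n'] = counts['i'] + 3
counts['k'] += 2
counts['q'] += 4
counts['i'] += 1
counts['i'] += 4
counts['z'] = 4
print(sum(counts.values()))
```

33

counts['k'] = counts['q']+1 = 2 → {'q': 1, 'i': 3, 'k': 2}
counts['w'] = 6 → {'q': 1, 'i': 3, 'k': 2, 'w': 6}
counts['n'] = counts['i']+3 = 6 → {'q': 1, 'i': 3, 'k': 2, 'w': 6, 'n': 6}
counts['k'] = 2+2 = 4 → {'q': 1, 'i': 3, 'k': 4, 'w': 6, 'n': 6}
counts['q'] = 1+4 = 5 → {'q': 5, 'i': 3, 'k': 4, 'w': 6, 'n': 6}
counts['i'] = 3+1 = 4 → {'q': 5, 'i': 4, 'k': 4, 'w': 6, 'n': 6}
counts['i'] = 4+4 = 8 → {'q': 5, 'i': 8, 'k': 4, 'w': 6, 'n': 6}
counts['z'] = 4 → {'q': 5, 'i': 8, 'k': 4, 'w': 6, 'n': 6, 'z': 4}
sum of values = 33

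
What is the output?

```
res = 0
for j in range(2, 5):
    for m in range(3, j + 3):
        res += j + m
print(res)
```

j=2,m=3: res = 0+5 = 5
j=2,m=4: res = 5+6 = 11
j=3,m=3: res = 11+6 = 17
j=3,m=4: res = 17+7 = 24
j=3,m=5: res = 24+8 = 32
j=4,m=3: res = 32+7 = 39
j=4,m=4: res = 39+8 = 47
j=4,m=5: res = 47+9 = 56
j=4,m=6: res = 56+10 = 66

66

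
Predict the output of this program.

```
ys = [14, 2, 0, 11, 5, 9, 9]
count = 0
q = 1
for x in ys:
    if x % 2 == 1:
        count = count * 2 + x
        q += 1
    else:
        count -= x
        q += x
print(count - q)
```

-142

x=14: not odd, count = 0-14 = -14; q=15
x=2: not odd, count = (-14)-2 = -16; q=17
x=0: not odd, count = (-16)-0 = -16; q=17
x=11: odd, count = (-16)*2+11 = -21; q=18
x=5: odd, count = (-21)*2+5 = -37; q=19
x=9: odd, count = (-37)*2+9 = -65; q=20
x=9: odd, count = (-65)*2+9 = -121; q=21
count-q = (-121)-21 = -142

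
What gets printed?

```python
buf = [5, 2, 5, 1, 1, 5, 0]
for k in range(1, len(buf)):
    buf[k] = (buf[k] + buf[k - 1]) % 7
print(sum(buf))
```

26

k=1: buf[1] = (2+5)%7 = 0 → [5, 0, 5, 1, 1, 5, 0]
k=2: buf[2] = (5+0)%7 = 5 → [5, 0, 5, 1, 1, 5, 0]
k=3: buf[3] = (1+5)%7 = 6 → [5, 0, 5, 6, 1, 5, 0]
k=4: buf[4] = (1+6)%7 = 0 → [5, 0, 5, 6, 0, 5, 0]
k=5: buf[5] = (5+0)%7 = 5 → [5, 0, 5, 6, 0, 5, 0]
k=6: buf[6] = (0+5)%7 = 5 → [5, 0, 5, 6, 0, 5, 5]
sum = 26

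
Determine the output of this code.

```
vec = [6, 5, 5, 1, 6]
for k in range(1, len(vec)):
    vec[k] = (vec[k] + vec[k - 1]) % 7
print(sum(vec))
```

17

k=1: vec[1] = (5+6)%7 = 4 → [6, 4, 5, 1, 6]
k=2: vec[2] = (5+4)%7 = 2 → [6, 4, 2, 1, 6]
k=3: vec[3] = (1+2)%7 = 3 → [6, 4, 2, 3, 6]
k=4: vec[4] = (6+3)%7 = 2 → [6, 4, 2, 3, 2]
sum = 17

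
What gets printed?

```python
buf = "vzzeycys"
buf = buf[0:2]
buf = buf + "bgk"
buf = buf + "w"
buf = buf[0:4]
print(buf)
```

slice [0:2] → 'vz'
+ 'bgk' → 'vzbgk'
+ 'w' → 'vzbgkw'
slice [0:4] → 'vzbg'

vzbg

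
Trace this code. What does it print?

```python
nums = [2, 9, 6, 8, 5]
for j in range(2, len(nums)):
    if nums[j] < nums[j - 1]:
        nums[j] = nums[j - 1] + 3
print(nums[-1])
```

18

j=2: 6<9, nums[2] = 9+3 = 12 → [2, 9, 12, 8, 5]
j=3: 8<12, nums[3] = 12+3 = 15 → [2, 9, 12, 15, 5]
j=4: 5<15, nums[4] = 15+3 = 18 → [2, 9, 12, 15, 18]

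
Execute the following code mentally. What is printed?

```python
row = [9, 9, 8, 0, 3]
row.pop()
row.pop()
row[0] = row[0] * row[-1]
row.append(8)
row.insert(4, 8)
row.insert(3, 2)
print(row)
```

pop() removes 3 → [9, 9, 8, 0]
pop() removes 0 → [9, 9, 8]
row[0] = row[0]*row[-1] = 9*8 = 72 → [72, 9, 8]
append 8 → [72, 9, 8, 8]
insert 8 at 4 → [72, 9, 8, 8, 8]
insert 2 at 3 → [72, 9, 8, 2, 8, 8]

[72, 9, 8, 2, 8, 8]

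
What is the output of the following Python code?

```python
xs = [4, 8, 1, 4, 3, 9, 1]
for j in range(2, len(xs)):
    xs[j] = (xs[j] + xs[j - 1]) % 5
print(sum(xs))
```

j=2: xs[2] = (1+8)%5 = 4 → [4, 8, 4, 4, 3, 9, 1]
j=3: xs[3] = (4+4)%5 = 3 → [4, 8, 4, 3, 3, 9, 1]
j=4: xs[4] = (3+3)%5 = 1 → [4, 8, 4, 3, 1, 9, 1]
j=5: xs[5] = (9+1)%5 = 0 → [4, 8, 4, 3, 1, 0, 1]
j=6: xs[6] = (1+0)%5 = 1 → [4, 8, 4, 3, 1, 0, 1]
sum = 21

21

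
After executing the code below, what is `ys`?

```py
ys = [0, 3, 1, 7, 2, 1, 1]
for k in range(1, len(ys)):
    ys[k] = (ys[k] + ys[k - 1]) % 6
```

k=1: ys[1] = (3+0)%6 = 3 → [0, 3, 1, 7, 2, 1, 1]
k=2: ys[2] = (1+3)%6 = 4 → [0, 3, 4, 7, 2, 1, 1]
k=3: ys[3] = (7+4)%6 = 5 → [0, 3, 4, 5, 2, 1, 1]
k=4: ys[4] = (2+5)%6 = 1 → [0, 3, 4, 5, 1, 1, 1]
k=5: ys[5] = (1+1)%6 = 2 → [0, 3, 4, 5, 1, 2, 1]
k=6: ys[6] = (1+2)%6 = 3 → [0, 3, 4, 5, 1, 2, 3]

[0, 3, 4, 5, 1, 2, 3]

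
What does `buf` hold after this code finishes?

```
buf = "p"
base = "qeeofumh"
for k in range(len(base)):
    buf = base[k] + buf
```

'hmufoeeqp'

k=0: prepend 'q' → 'qp'
k=1: prepend 'e' → 'eqp'
k=2: prepend 'e' → 'eeqp'
k=3: prepend 'o' → 'oeeqp'
k=4: prepend 'f' → 'foeeqp'
k=5: prepend 'u' → 'ufoeeqp'
k=6: prepend 'm' → 'mufoeeqp'
k=7: prepend 'h' → 'hmufoeeqp'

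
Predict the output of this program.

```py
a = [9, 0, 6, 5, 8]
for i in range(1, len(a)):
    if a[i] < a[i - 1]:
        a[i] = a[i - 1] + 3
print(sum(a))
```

i=1: 0<9, a[1] = 9+3 = 12 → [9, 12, 6, 5, 8]
i=2: 6<12, a[2] = 12+3 = 15 → [9, 12, 15, 5, 8]
i=3: 5<15, a[3] = 15+3 = 18 → [9, 12, 15, 18, 8]
i=4: 8<18, a[4] = 18+3 = 21 → [9, 12, 15, 18, 21]
sum = 75

75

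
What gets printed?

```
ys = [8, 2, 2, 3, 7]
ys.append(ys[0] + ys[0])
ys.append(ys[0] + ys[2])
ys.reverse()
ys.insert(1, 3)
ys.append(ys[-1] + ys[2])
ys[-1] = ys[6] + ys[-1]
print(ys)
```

[10, 3, 16, 7, 3, 2, 2, 8, 26]

append ys[0]+ys[0] = 8+8 = 16 → [8, 2, 2, 3, 7, 16]
append ys[0]+ys[2] = 8+2 = 10 → [8, 2, 2, 3, 7, 16, 10]
reverse → [10, 16, 7, 3, 2, 2, 8]
insert 3 at 1 → [10, 3, 16, 7, 3, 2, 2, 8]
append ys[-1]+ys[2] = 8+16 = 24 → [10, 3, 16, 7, 3, 2, 2, 8, 24]
ys[-1] = ys[6]+ys[-1] = 2+24 = 26 → [10, 3, 16, 7, 3, 2, 2, 8, 26]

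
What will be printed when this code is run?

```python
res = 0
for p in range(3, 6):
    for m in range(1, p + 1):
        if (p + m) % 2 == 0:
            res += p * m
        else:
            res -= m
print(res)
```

69

p=3,m=1: even sum, res = 0+3 = 3
p=3,m=2: odd sum, res = 3-2 = 1
p=3,m=3: even sum, res = 1+9 = 10
p=4,m=1: odd sum, res = 10-1 = 9
p=4,m=2: even sum, res = 9+8 = 17
p=4,m=3: odd sum, res = 17-3 = 14
p=4,m=4: even sum, res = 14+16 = 30
p=5,m=1: even sum, res = 30+5 = 35
p=5,m=2: odd sum, res = 35-2 = 33
p=5,m=3: even sum, res = 33+15 = 48
p=5,m=4: odd sum, res = 48-4 = 44
p=5,m=5: even sum, res = 44+25 = 69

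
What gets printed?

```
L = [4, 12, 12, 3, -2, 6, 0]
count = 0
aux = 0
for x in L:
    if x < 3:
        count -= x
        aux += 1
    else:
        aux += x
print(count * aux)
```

x=4: not <3; aux=4
x=12: not <3; aux=16
x=12: not <3; aux=28
x=3: not <3; aux=31
x=-2: <3, count = 0-(-2) = 2; aux=32
x=6: not <3; aux=38
x=0: <3, count = 2-0 = 2; aux=39
count*aux = 2*39 = 78

78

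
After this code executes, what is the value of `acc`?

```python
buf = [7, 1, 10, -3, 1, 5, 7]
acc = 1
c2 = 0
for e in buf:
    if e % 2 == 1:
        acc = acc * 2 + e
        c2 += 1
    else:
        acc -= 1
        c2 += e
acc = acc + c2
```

e=7: odd, acc = 1*2+7 = 9; c2=1
e=1: odd, acc = 9*2+1 = 19; c2=2
e=10: not odd, acc = 19-1 = 18; c2=12
e=-3: odd, acc = 18*2+(-3) = 33; c2=13
e=1: odd, acc = 33*2+1 = 67; c2=14
e=5: odd, acc = 67*2+5 = 139; c2=15
e=7: odd, acc = 139*2+7 = 285; c2=16
acc+c2 = 285+16 = 301

301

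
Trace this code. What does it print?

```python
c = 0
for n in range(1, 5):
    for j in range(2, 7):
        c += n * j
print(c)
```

200

n=1,j=2: c = 0+2 = 2
n=1,j=3: c = 2+3 = 5
n=1,j=4: c = 5+4 = 9
n=1,j=5: c = 9+5 = 14
n=1,j=6: c = 14+6 = 20
n=2,j=2: c = 20+4 = 24
n=2,j=3: c = 24+6 = 30
n=2,j=4: c = 30+8 = 38
n=2,j=5: c = 38+10 = 48
n=2,j=6: c = 48+12 = 60
n=3,j=2: c = 60+6 = 66
n=3,j=3: c = 66+9 = 75
n=3,j=4: c = 75+12 = 87
n=3,j=5: c = 87+15 = 102
n=3,j=6: c = 102+18 = 120
n=4,j=2: c = 120+8 = 128
n=4,j=3: c = 128+12 = 140
n=4,j=4: c = 140+16 = 156
n=4,j=5: c = 156+20 = 176
n=4,j=6: c = 176+24 = 200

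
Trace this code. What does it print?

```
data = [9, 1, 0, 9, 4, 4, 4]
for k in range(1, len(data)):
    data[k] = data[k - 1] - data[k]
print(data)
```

[9, 8, 8, -1, -5, -9, -13]

k=1: data[1] = 9-1 = 8 → [9, 8, 0, 9, 4, 4, 4]
k=2: data[2] = 8-0 = 8 → [9, 8, 8, 9, 4, 4, 4]
k=3: data[3] = 8-9 = -1 → [9, 8, 8, -1, 4, 4, 4]
k=4: data[4] = (-1)-4 = -5 → [9, 8, 8, -1, -5, 4, 4]
k=5: data[5] = (-5)-4 = -9 → [9, 8, 8, -1, -5, -9, 4]
k=6: data[6] = (-9)-4 = -13 → [9, 8, 8, -1, -5, -9, -13]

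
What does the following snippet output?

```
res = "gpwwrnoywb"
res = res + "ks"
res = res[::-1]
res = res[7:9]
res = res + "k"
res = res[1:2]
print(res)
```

w

+ 'ks' → 'gpwwrnoywbks'
reverse → 'skbwyonrwwpg'
slice [7:9] → 'rw'
+ 'k' → 'rwk'
slice [1:2] → 'w'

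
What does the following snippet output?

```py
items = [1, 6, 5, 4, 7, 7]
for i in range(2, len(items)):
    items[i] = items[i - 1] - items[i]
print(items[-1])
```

i=2: items[2] = 6-5 = 1 → [1, 6, 1, 4, 7, 7]
i=3: items[3] = 1-4 = -3 → [1, 6, 1, -3, 7, 7]
i=4: items[4] = (-3)-7 = -10 → [1, 6, 1, -3, -10, 7]
i=5: items[5] = (-10)-7 = -17 → [1, 6, 1, -3, -10, -17]

-17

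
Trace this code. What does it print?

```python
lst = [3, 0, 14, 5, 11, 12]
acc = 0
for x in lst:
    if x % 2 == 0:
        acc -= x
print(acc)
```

x=3: not even
x=0: even, acc = 0-0 = 0
x=14: even, acc = 0-14 = -14
x=5: not even
x=11: not even
x=12: even, acc = (-14)-12 = -26

-26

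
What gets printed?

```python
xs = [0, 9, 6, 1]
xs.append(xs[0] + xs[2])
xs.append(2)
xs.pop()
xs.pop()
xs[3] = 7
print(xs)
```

[0, 9, 6, 7]

append xs[0]+xs[2] = 0+6 = 6 → [0, 9, 6, 1, 6]
append 2 → [0, 9, 6, 1, 6, 2]
pop() removes 2 → [0, 9, 6, 1, 6]
pop() removes 6 → [0, 9, 6, 1]
xs[3] = 7 → [0, 9, 6, 7]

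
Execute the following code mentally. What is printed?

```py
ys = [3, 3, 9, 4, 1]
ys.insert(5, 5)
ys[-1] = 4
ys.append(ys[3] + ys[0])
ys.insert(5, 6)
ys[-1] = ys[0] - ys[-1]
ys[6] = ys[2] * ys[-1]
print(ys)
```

[3, 3, 9, 4, 1, 6, -36, -4]

insert 5 at 5 → [3, 3, 9, 4, 1, 5]
ys[-1] = 4 → [3, 3, 9, 4, 1, 4]
append ys[3]+ys[0] = 4+3 = 7 → [3, 3, 9, 4, 1, 4, 7]
insert 6 at 5 → [3, 3, 9, 4, 1, 6, 4, 7]
ys[-1] = ys[0]-ys[-1] = 3-7 = -4 → [3, 3, 9, 4, 1, 6, 4, -4]
ys[6] = ys[2]*ys[-1] = 9*(-4) = -36 → [3, 3, 9, 4, 1, 6, -36, -4]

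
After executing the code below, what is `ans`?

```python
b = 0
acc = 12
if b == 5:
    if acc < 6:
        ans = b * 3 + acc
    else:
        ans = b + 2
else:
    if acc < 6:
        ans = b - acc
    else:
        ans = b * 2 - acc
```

-12

b=0, acc=12
b == 5 is False; acc < 6 is False
→ ans = b * 2 - acc = -12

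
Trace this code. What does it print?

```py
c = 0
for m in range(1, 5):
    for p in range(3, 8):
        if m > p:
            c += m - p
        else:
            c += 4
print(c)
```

m=1,p=3: not 1>3, c = 0+4 = 4
m=1,p=4: not 1>4, c = 4+4 = 8
m=1,p=5: not 1>5, c = 8+4 = 12
m=1,p=6: not 1>6, c = 12+4 = 16
m=1,p=7: not 1>7, c = 16+4 = 20
m=2,p=3: not 2>3, c = 20+4 = 24
m=2,p=4: not 2>4, c = 24+4 = 28
m=2,p=5: not 2>5, c = 28+4 = 32
m=2,p=6: not 2>6, c = 32+4 = 36
m=2,p=7: not 2>7, c = 36+4 = 40
m=3,p=3: not 3>3, c = 40+4 = 44
m=3,p=4: not 3>4, c = 44+4 = 48
m=3,p=5: not 3>5, c = 48+4 = 52
m=3,p=6: not 3>6, c = 52+4 = 56
m=3,p=7: not 3>7, c = 56+4 = 60
m=4,p=3: 4>3, c = 60+1 = 61
m=4,p=4: not 4>4, c = 61+4 = 65
m=4,p=5: not 4>5, c = 65+4 = 69
m=4,p=6: not 4>6, c = 69+4 = 73
m=4,p=7: not 4>7, c = 73+4 = 77

77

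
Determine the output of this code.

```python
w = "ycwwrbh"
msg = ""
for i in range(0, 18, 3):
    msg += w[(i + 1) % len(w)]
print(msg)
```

i=0: add w[1]='c' → 'c'
i=3: add w[4]='r' → 'cr'
i=6: add w[0]='y' → 'cry'
i=9: add w[3]='w' → 'cryw'
i=12: add w[6]='h' → 'crywh'
i=15: add w[2]='w' → 'crywhw'

crywhw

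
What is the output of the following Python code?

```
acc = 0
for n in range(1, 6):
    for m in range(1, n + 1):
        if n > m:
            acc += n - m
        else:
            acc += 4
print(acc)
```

n=1,m=1: not 1>1, acc = 0+4 = 4
n=2,m=1: 2>1, acc = 4+1 = 5
n=2,m=2: not 2>2, acc = 5+4 = 9
n=3,m=1: 3>1, acc = 9+2 = 11
n=3,m=2: 3>2, acc = 11+1 = 12
n=3,m=3: not 3>3, acc = 12+4 = 16
n=4,m=1: 4>1, acc = 16+3 = 19
n=4,m=2: 4>2, acc = 19+2 = 21
n=4,m=3: 4>3, acc = 21+1 = 22
n=4,m=4: not 4>4, acc = 22+4 = 26
n=5,m=1: 5>1, acc = 26+4 = 30
n=5,m=2: 5>2, acc = 30+3 = 33
n=5,m=3: 5>3, acc = 33+2 = 35
n=5,m=4: 5>4, acc = 35+1 = 36
n=5,m=5: not 5>5, acc = 36+4 = 40

40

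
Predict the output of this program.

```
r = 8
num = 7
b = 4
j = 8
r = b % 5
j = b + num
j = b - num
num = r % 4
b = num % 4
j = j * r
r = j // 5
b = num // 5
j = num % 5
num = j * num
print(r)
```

-3

r = 4%5 = 4
j = 4+7 = 11
j = 4-7 = -3
num = 4%4 = 0
b = 0%4 = 0
j = (-3)*4 = -12
r = (-12)//5 = -3
b = 0//5 = 0
j = 0%5 = 0
num = 0*0 = 0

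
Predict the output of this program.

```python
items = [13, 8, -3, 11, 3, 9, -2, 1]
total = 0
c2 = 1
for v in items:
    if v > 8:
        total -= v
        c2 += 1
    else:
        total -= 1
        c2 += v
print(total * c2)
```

v=13: >8, total = 0-13 = -13; c2=2
v=8: not >8, total = (-13)-1 = -14; c2=10
v=-3: not >8, total = (-14)-1 = -15; c2=7
v=11: >8, total = (-15)-11 = -26; c2=8
v=3: not >8, total = (-26)-1 = -27; c2=11
v=9: >8, total = (-27)-9 = -36; c2=12
v=-2: not >8, total = (-36)-1 = -37; c2=10
v=1: not >8, total = (-37)-1 = -38; c2=11
total*c2 = (-38)*11 = -418

-418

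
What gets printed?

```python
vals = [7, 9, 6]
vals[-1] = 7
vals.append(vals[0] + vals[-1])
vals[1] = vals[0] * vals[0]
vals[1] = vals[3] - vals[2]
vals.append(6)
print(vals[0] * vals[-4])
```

49

vals[-1] = 7 → [7, 9, 7]
append vals[0]+vals[-1] = 7+7 = 14 → [7, 9, 7, 14]
vals[1] = vals[0]*vals[0] = 7*7 = 49 → [7, 49, 7, 14]
vals[1] = vals[3]-vals[2] = 14-7 = 7 → [7, 7, 7, 14]
append 6 → [7, 7, 7, 14, 6]
vals[0]*vals[-4] = 7*7 = 49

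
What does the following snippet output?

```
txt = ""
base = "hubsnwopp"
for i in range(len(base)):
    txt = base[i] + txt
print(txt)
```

ppownsbuh

i=0: prepend 'h' → 'h'
i=1: prepend 'u' → 'uh'
i=2: prepend 'b' → 'buh'
i=3: prepend 's' → 'sbuh'
i=4: prepend 'n' → 'nsbuh'
i=5: prepend 'w' → 'wnsbuh'
i=6: prepend 'o' → 'ownsbuh'
i=7: prepend 'p' → 'pownsbuh'
i=8: prepend 'p' → 'ppownsbuh'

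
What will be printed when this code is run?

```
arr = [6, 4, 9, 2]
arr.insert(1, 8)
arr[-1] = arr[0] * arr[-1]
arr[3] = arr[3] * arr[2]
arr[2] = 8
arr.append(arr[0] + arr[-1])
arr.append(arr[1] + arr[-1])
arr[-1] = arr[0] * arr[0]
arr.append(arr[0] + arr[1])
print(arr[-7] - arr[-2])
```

-28

insert 8 at 1 → [6, 8, 4, 9, 2]
arr[-1] = arr[0]*arr[-1] = 6*2 = 12 → [6, 8, 4, 9, 12]
arr[3] = arr[3]*arr[2] = 9*4 = 36 → [6, 8, 4, 36, 12]
arr[2] = 8 → [6, 8, 8, 36, 12]
append arr[0]+arr[-1] = 6+12 = 18 → [6, 8, 8, 36, 12, 18]
append arr[1]+arr[-1] = 8+18 = 26 → [6, 8, 8, 36, 12, 18, 26]
arr[-1] = arr[0]*arr[0] = 6*6 = 36 → [6, 8, 8, 36, 12, 18, 36]
append arr[0]+arr[1] = 6+8 = 14 → [6, 8, 8, 36, 12, 18, 36, 14]
arr[-7]-arr[-2] = 8-36 = -28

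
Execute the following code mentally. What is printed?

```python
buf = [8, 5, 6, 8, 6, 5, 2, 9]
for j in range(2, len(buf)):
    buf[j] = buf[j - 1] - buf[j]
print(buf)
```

[8, 5, -1, -9, -15, -20, -22, -31]

j=2: buf[2] = 5-6 = -1 → [8, 5, -1, 8, 6, 5, 2, 9]
j=3: buf[3] = (-1)-8 = -9 → [8, 5, -1, -9, 6, 5, 2, 9]
j=4: buf[4] = (-9)-6 = -15 → [8, 5, -1, -9, -15, 5, 2, 9]
j=5: buf[5] = (-15)-5 = -20 → [8, 5, -1, -9, -15, -20, 2, 9]
j=6: buf[6] = (-20)-2 = -22 → [8, 5, -1, -9, -15, -20, -22, 9]
j=7: buf[7] = (-22)-9 = -31 → [8, 5, -1, -9, -15, -20, -22, -31]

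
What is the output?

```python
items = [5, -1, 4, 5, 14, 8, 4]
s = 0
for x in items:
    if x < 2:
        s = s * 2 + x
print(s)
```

x=5: not <2
x=-1: <2, s = 0*2+(-1) = -1
x=4: not <2
x=5: not <2
x=14: not <2
x=8: not <2
x=4: not <2

-1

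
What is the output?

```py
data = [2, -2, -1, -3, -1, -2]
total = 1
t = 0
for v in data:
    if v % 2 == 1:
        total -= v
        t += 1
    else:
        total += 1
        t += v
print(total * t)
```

v=2: not odd, total = 1+1 = 2; t=2
v=-2: not odd, total = 2+1 = 3; t=0
v=-1: odd, total = 3-(-1) = 4; t=1
v=-3: odd, total = 4-(-3) = 7; t=2
v=-1: odd, total = 7-(-1) = 8; t=3
v=-2: not odd, total = 8+1 = 9; t=1
total*t = 9*1 = 9

9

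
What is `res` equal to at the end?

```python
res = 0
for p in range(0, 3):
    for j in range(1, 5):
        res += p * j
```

30

p=0,j=1: res = 0+0 = 0
p=0,j=2: res = 0+0 = 0
p=0,j=3: res = 0+0 = 0
p=0,j=4: res = 0+0 = 0
p=1,j=1: res = 0+1 = 1
p=1,j=2: res = 1+2 = 3
p=1,j=3: res = 3+3 = 6
p=1,j=4: res = 6+4 = 10
p=2,j=1: res = 10+2 = 12
p=2,j=2: res = 12+4 = 16
p=2,j=3: res = 16+6 = 22
p=2,j=4: res = 22+8 = 30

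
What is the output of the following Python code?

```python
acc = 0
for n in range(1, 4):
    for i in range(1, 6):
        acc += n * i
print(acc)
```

n=1,i=1: acc = 0+1 = 1
n=1,i=2: acc = 1+2 = 3
n=1,i=3: acc = 3+3 = 6
n=1,i=4: acc = 6+4 = 10
n=1,i=5: acc = 10+5 = 15
n=2,i=1: acc = 15+2 = 17
n=2,i=2: acc = 17+4 = 21
n=2,i=3: acc = 21+6 = 27
n=2,i=4: acc = 27+8 = 35
n=2,i=5: acc = 35+10 = 45
n=3,i=1: acc = 45+3 = 48
n=3,i=2: acc = 48+6 = 54
n=3,i=3: acc = 54+9 = 63
n=3,i=4: acc = 63+12 = 75
n=3,i=5: acc = 75+15 = 90

90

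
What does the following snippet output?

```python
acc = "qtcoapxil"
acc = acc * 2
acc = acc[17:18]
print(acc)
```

l

repeat ×2 → 'qtcoapxilqtcoapxil'
slice [17:18] → 'l'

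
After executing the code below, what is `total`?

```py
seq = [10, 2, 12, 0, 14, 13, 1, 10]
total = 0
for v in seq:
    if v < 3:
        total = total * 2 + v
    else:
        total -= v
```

-183

v=10: not <3, total = 0-10 = -10
v=2: <3, total = (-10)*2+2 = -18
v=12: not <3, total = (-18)-12 = -30
v=0: <3, total = (-30)*2+0 = -60
v=14: not <3, total = (-60)-14 = -74
v=13: not <3, total = (-74)-13 = -87
v=1: <3, total = (-87)*2+1 = -173
v=10: not <3, total = (-173)-10 = -183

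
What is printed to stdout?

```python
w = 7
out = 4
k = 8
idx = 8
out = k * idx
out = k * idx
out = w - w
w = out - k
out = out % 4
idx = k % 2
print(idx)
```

out = 8*8 = 64
out = 8*8 = 64
out = 7-7 = 0
w = 0-8 = -8
out = 0%4 = 0
idx = 8%2 = 0

0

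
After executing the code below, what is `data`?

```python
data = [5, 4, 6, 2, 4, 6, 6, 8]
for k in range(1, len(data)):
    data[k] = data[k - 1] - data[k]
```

k=1: data[1] = 5-4 = 1 → [5, 1, 6, 2, 4, 6, 6, 8]
k=2: data[2] = 1-6 = -5 → [5, 1, -5, 2, 4, 6, 6, 8]
k=3: data[3] = (-5)-2 = -7 → [5, 1, -5, -7, 4, 6, 6, 8]
k=4: data[4] = (-7)-4 = -11 → [5, 1, -5, -7, -11, 6, 6, 8]
k=5: data[5] = (-11)-6 = -17 → [5, 1, -5, -7, -11, -17, 6, 8]
k=6: data[6] = (-17)-6 = -23 → [5, 1, -5, -7, -11, -17, -23, 8]
k=7: data[7] = (-23)-8 = -31 → [5, 1, -5, -7, -11, -17, -23, -31]

[5, 1, -5, -7, -11, -17, -23, -31]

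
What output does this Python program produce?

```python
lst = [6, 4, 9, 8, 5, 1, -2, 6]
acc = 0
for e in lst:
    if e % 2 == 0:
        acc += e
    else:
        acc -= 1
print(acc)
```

19

e=6: even, acc = 0+6 = 6
e=4: even, acc = 6+4 = 10
e=9: not even, acc = 10-1 = 9
e=8: even, acc = 9+8 = 17
e=5: not even, acc = 17-1 = 16
e=1: not even, acc = 16-1 = 15
e=-2: even, acc = 15+(-2) = 13
e=6: even, acc = 13+6 = 19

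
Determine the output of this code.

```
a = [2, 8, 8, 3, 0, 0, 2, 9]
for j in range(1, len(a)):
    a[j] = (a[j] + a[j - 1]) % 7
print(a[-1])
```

j=1: a[1] = (8+2)%7 = 3 → [2, 3, 8, 3, 0, 0, 2, 9]
j=2: a[2] = (8+3)%7 = 4 → [2, 3, 4, 3, 0, 0, 2, 9]
j=3: a[3] = (3+4)%7 = 0 → [2, 3, 4, 0, 0, 0, 2, 9]
j=4: a[4] = (0+0)%7 = 0 → [2, 3, 4, 0, 0, 0, 2, 9]
j=5: a[5] = (0+0)%7 = 0 → [2, 3, 4, 0, 0, 0, 2, 9]
j=6: a[6] = (2+0)%7 = 2 → [2, 3, 4, 0, 0, 0, 2, 9]
j=7: a[7] = (9+2)%7 = 4 → [2, 3, 4, 0, 0, 0, 2, 4]

4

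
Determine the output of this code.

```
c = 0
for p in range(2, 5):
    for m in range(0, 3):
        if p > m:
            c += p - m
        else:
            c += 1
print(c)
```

19

p=2,m=0: 2>0, c = 0+2 = 2
p=2,m=1: 2>1, c = 2+1 = 3
p=2,m=2: not 2>2, c = 3+1 = 4
p=3,m=0: 3>0, c = 4+3 = 7
p=3,m=1: 3>1, c = 7+2 = 9
p=3,m=2: 3>2, c = 9+1 = 10
p=4,m=0: 4>0, c = 10+4 = 14
p=4,m=1: 4>1, c = 14+3 = 17
p=4,m=2: 4>2, c = 17+2 = 19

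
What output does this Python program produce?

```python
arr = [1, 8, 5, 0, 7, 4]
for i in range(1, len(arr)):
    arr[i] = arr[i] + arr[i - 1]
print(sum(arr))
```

i=1: arr[1] = 8+1 = 9 → [1, 9, 5, 0, 7, 4]
i=2: arr[2] = 5+9 = 14 → [1, 9, 14, 0, 7, 4]
i=3: arr[3] = 0+14 = 14 → [1, 9, 14, 14, 7, 4]
i=4: arr[4] = 7+14 = 21 → [1, 9, 14, 14, 21, 4]
i=5: arr[5] = 4+21 = 25 → [1, 9, 14, 14, 21, 25]
sum = 84

84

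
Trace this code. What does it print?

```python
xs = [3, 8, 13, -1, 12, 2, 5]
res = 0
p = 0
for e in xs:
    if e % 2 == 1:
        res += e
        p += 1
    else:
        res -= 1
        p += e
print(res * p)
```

442

e=3: odd, res = 0+3 = 3; p=1
e=8: not odd, res = 3-1 = 2; p=9
e=13: odd, res = 2+13 = 15; p=10
e=-1: odd, res = 15+(-1) = 14; p=11
e=12: not odd, res = 14-1 = 13; p=23
e=2: not odd, res = 13-1 = 12; p=25
e=5: odd, res = 12+5 = 17; p=26
res*p = 17*26 = 442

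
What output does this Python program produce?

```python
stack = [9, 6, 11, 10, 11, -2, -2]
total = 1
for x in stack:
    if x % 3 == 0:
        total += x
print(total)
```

16

x=9: %3==0, total = 1+9 = 10
x=6: %3==0, total = 10+6 = 16
x=11: not %3==0
x=10: not %3==0
x=11: not %3==0
x=-2: not %3==0
x=-2: not %3==0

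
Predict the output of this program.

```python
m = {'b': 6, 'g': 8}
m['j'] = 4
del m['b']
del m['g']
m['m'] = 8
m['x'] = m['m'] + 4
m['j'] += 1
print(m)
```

m['j'] = 4 → {'b': 6, 'g': 8, 'j': 4}
del 'b' → {'g': 8, 'j': 4}
del 'g' → {'j': 4}
m['m'] = 8 → {'j': 4, 'm': 8}
m['x'] = m['m']+4 = 12 → {'j': 4, 'm': 8, 'x': 12}
m['j'] = 4+1 = 5 → {'j': 5, 'm': 8, 'x': 12}

{'j': 5, 'm': 8, 'x': 12}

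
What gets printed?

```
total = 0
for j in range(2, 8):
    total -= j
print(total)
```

j=2: total = 0-2 = -2
j=3: total = (-2)-3 = -5
j=4: total = (-5)-4 = -9
j=5: total = (-9)-5 = -14
j=6: total = (-14)-6 = -20
j=7: total = (-20)-7 = -27

-27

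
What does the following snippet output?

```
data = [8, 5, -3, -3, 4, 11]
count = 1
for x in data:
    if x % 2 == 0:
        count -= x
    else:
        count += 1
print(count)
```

x=8: even, count = 1-8 = -7
x=5: not even, count = (-7)+1 = -6
x=-3: not even, count = (-6)+1 = -5
x=-3: not even, count = (-5)+1 = -4
x=4: even, count = (-4)-4 = -8
x=11: not even, count = (-8)+1 = -7

-7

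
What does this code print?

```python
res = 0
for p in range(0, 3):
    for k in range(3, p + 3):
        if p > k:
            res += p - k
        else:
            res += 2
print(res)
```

6

p=1,k=3: not 1>3, res = 0+2 = 2
p=2,k=3: not 2>3, res = 2+2 = 4
p=2,k=4: not 2>4, res = 4+2 = 6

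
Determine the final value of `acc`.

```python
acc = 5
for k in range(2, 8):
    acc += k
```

32

k=2: acc = 5+2 = 7
k=3: acc = 7+3 = 10
k=4: acc = 10+4 = 14
k=5: acc = 14+5 = 19
k=6: acc = 19+6 = 25
k=7: acc = 25+7 = 32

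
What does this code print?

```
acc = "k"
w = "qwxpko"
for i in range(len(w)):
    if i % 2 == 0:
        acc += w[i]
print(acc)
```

kqxk

i=0: add 'q' → 'kq'
i=1: skip
i=2: add 'x' → 'kqx'
i=3: skip
i=4: add 'k' → 'kqxk'
i=5: skip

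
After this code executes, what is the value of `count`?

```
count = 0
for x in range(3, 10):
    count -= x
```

-42

x=3: count = 0-3 = -3
x=4: count = (-3)-4 = -7
x=5: count = (-7)-5 = -12
x=6: count = (-12)-6 = -18
x=7: count = (-18)-7 = -25
x=8: count = (-25)-8 = -33
x=9: count = (-33)-9 = -42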